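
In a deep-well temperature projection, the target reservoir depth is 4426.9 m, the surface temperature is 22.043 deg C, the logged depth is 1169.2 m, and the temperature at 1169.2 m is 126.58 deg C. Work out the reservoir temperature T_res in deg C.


Step 1: grad = (T_d1 - T_surf)/d1 * 1000 = (126.58 - 22.043)/1169.2 * 1000 = 89.40900 deg C/km
Step 2: T_res = T_surf + grad*d2/1000 = 22.043 + 89.40900*4426.9/1000 = 417.85 deg C
T_res = 417.85 deg C


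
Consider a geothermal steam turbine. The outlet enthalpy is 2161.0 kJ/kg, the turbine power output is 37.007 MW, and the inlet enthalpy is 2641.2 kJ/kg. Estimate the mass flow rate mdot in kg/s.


mdot = P * 1000 / (h_in - h_out)
mdot = 37.007 * 1000 / (2641.2 - 2161.0)
mdot = 77.066 kg/s


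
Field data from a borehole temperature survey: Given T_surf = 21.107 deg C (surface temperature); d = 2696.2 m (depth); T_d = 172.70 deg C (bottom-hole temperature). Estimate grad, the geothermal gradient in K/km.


grad = (T_d - T_surf) / d * 1000
grad = (172.70 - 21.107) / 2696.2 * 1000
grad = 56.22469 deg C/km
Convert: 56.22469 deg C/km * 1.0 = 56.225 K/km
grad = 56.225 K/km


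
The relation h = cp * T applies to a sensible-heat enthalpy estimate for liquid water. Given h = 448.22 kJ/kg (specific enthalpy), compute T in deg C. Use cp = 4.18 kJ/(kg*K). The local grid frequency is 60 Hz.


T = h / cp
T = 448.22 / 4.18
T = 107.23 deg C


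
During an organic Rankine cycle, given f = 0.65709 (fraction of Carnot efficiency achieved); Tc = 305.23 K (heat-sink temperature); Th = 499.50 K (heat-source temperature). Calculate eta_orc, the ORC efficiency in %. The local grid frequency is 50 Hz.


eta_orc = (1 - Tc/Th) * f * 100
eta_orc = (1 - 305.23/499.50) * 0.65709 * 100
eta_orc = 25.556 %


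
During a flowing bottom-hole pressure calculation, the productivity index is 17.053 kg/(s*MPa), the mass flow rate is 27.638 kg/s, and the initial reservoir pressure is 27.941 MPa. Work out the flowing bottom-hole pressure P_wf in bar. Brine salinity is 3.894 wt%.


P_wf = P_i - mdot / PI
P_wf = 27.941 - 27.638 / 17.053
P_wf = 26.32029 MPa
Convert: 26.32029 MPa * 10.0 = 263.20 bar
P_wf = 263.20 bar


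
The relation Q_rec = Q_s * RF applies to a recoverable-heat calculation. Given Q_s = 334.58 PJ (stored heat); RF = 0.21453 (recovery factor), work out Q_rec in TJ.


Q_rec = Q_s * RF
Q_rec = 334.58 * 0.21453
Q_rec = 71.77745 PJ
Convert: 71.77745 PJ * 1000.0 = 71777 TJ
Q_rec = 71777 TJ


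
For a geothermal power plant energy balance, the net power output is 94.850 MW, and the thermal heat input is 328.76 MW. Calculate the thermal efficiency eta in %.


eta = W_net / Q_in * 100
eta = 94.850 / 328.76 * 100
eta = 28.851 %


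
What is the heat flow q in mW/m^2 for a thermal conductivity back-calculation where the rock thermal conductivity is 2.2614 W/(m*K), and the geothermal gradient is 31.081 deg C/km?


q = k * grad / 1000
q = 2.2614 * 31.081 / 1000
q = 0.07028657 W/m^2
Convert: 0.07028657 W/m^2 * 1000.0 = 70.287 mW/m^2
q = 70.287 mW/m^2


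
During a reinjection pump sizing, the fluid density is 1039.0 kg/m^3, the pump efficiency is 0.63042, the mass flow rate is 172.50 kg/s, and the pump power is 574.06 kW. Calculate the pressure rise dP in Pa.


dP = P_pump * rho * eta / mdot
dP = 574.06 * 1039.0 * 0.63042 / 172.50
dP = 2179.785 kPa
Convert: 2179.785 kPa * 1000.0 = 2.1798e+06 Pa
dP = 2.1798e+06 Pa


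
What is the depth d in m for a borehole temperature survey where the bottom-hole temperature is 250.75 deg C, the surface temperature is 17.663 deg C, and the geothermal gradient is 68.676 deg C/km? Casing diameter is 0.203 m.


d = (T_d - T_surf) / grad * 1000
d = (250.75 - 17.663) / 68.676 * 1000
d = 3394.0 m


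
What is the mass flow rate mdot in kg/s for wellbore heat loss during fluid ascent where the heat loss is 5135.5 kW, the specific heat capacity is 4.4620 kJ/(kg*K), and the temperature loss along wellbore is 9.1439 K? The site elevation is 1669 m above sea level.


mdot = Q_loss / (cp * dT)
mdot = 5135.5 / (4.4620 * 9.1439)
mdot = 125.87 kg/s


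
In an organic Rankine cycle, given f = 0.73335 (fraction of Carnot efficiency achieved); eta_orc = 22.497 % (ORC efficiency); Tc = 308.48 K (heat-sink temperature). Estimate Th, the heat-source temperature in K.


Th = Tc / (1 - (eta_orc/100)/f)
Th = 308.48 / (1 - (22.497/100)/0.73335)
Th = 444.99 K


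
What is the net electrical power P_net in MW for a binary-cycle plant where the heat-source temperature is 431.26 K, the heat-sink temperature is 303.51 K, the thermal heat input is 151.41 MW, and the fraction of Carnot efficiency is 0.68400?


Step 1: eta = (1 - Tc/Th)*f = (1 - 303.51/431.26)*0.684 = 0.2026179
Step 2: P_net = eta * Q_in = 0.2026179 * 151.41 = 30.678 MW
P_net = 30.678 MW


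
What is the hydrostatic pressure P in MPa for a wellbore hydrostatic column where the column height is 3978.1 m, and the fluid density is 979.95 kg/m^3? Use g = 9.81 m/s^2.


P = rho * g * h / 1e6
P = 979.95 * 9.81 * 3978.1 / 1e6
P = 38.243 MPa


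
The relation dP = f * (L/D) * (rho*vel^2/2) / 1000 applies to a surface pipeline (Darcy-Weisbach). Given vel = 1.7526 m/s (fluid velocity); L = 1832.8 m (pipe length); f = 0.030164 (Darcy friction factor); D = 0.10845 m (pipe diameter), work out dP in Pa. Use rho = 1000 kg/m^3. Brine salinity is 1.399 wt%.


dP = f * (L/D) * (rho*vel^2/2) / 1000
dP = 0.030164 * (1832.8/0.10845) * (1000*1.7526^2/2) / 1000
dP = 782.9068 kPa
Convert: 782.9068 kPa * 1000.0 = 7.8291e+05 Pa
dP = 7.8291e+05 Pa


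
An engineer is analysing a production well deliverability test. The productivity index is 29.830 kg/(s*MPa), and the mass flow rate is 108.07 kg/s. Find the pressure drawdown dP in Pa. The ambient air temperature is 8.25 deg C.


dP = mdot * 1000 / PI
dP = 108.07 * 1000 / 29.830
dP = 3622.863 kPa
Convert: 3622.863 kPa * 1000.0 = 3.6229e+06 Pa
dP = 3.6229e+06 Pa


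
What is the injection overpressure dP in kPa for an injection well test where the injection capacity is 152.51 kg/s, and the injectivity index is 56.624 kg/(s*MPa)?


dP = mdot * 1000 / II
dP = 152.51 * 1000 / 56.624
dP = 2693.4 kPa


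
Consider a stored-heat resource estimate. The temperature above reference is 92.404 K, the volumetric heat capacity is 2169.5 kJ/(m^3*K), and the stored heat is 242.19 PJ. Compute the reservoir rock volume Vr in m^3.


Vr = Q_s * 1e12 / (rhoc * dT)
Vr = 242.19 * 1e12 / (2169.5 * 92.404)
Vr = 1.2081e+09 m^3


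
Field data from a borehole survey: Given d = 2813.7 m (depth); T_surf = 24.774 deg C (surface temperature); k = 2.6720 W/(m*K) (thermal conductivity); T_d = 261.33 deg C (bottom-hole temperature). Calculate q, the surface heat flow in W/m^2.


Step 1: grad = (T_d - T_surf)/d * 1000 = (261.33 - 24.774)/2813.7 * 1000 = 84.07293 deg C/km
Step 2: q = k * grad / 1000 = 2.672 * 84.07293 / 1000 = 0.22464 W/m^2
q = 0.22464 W/m^2


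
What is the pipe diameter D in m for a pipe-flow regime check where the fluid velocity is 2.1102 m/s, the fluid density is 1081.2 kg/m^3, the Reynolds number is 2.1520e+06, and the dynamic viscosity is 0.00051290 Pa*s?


D = Re * mu / (rho * vel)
D = 2.1520e+06 * 0.00051290 / (1081.2 * 2.1102)
D = 0.48378 m


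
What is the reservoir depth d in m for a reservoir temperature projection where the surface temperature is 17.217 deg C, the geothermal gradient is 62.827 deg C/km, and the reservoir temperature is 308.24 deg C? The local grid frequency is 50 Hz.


d = (T_res - T_surf) / grad * 1000
d = (308.24 - 17.217) / 62.827 * 1000
d = 4632.1 m


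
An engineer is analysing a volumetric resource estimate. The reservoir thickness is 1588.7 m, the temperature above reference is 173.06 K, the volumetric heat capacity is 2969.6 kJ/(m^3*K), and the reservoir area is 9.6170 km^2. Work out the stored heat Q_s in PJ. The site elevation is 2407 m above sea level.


Step 1: Vr = A*1e6*hr = 9.617*1e6*1588.7 = 1.527853e+10 m^3
Step 2: Q_s = Vr*rhoc*dT/1e12 = 1.527853e+10*2969.6*173.06/1e12 = 7851.9 PJ
Q_s = 7851.9 PJ


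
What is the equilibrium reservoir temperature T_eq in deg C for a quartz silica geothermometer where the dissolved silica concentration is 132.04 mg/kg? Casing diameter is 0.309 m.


T_eq = 1309 / (5.19 - log10(SiO2)) - 273.15
T_eq = 1309 / (5.19 - log10(132.04)) - 273.15
T_eq = 153.33 deg C


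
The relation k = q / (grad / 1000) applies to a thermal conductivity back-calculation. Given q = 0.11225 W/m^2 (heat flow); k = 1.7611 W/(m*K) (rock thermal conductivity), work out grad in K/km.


grad = q / k * 1000
grad = 0.11225 / 1.7611 * 1000
grad = 63.73857 deg C/km
Convert: 63.73857 deg C/km * 1.0 = 63.739 K/km
grad = 63.739 K/km


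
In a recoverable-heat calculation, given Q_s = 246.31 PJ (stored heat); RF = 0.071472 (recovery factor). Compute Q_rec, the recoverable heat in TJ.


Q_rec = Q_s * RF
Q_rec = 246.31 * 0.071472
Q_rec = 17.60427 PJ
Convert: 17.60427 PJ * 1000.0 = 17604 TJ
Q_rec = 17604 TJ


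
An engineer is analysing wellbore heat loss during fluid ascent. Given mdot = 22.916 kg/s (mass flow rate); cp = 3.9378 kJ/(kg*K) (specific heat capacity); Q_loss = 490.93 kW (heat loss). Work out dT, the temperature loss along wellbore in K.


dT = Q_loss / (mdot * cp)
dT = 490.93 / (22.916 * 3.9378)
dT = 5.4404 K


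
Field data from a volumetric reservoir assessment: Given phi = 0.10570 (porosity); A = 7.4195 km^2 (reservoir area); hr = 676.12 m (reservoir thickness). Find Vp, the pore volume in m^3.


Vp = A * 1e6 * hr * phi
Vp = 7.4195 * 1e6 * 676.12 * 0.10570
Vp = 5.3024e+08 m^3


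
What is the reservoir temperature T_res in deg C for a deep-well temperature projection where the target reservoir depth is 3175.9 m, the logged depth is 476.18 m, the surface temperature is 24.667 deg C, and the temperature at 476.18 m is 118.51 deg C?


Step 1: grad = (T_d1 - T_surf)/d1 * 1000 = (118.51 - 24.667)/476.18 * 1000 = 197.0746 deg C/km
Step 2: T_res = T_surf + grad*d2/1000 = 24.667 + 197.0746*3175.9/1000 = 650.56 deg C
T_res = 650.56 deg C


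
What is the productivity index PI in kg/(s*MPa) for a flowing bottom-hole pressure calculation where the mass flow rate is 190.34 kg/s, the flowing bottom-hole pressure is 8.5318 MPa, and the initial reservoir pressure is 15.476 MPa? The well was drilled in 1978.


PI = mdot / (P_i - P_wf)
PI = 190.34 / (15.476 - 8.5318)
PI = 27.410 kg/(s*MPa)


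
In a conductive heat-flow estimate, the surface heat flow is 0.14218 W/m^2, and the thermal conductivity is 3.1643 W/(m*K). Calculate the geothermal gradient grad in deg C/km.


grad = q * 1000 / k
grad = 0.14218 * 1000 / 3.1643
grad = 44.933 deg C/km


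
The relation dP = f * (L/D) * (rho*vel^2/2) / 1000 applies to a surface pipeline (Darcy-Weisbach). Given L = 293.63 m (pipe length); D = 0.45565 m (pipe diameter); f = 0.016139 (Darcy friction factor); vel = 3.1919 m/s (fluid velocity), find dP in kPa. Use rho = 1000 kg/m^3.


dP = f * (L/D) * (rho*vel^2/2) / 1000
dP = 0.016139 * (293.63/0.45565) * (1000*3.1919^2/2) / 1000
dP = 52.980 kPa


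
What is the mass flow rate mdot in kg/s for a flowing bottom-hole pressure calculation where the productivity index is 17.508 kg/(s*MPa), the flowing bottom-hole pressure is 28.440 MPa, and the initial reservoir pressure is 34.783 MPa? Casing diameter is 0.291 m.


mdot = (P_i - P_wf) * PI
mdot = (34.783 - 28.440) * 17.508
mdot = 111.05 kg/s


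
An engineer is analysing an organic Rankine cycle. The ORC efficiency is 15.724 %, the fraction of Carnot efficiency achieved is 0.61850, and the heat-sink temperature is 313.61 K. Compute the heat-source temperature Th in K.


Th = Tc / (1 - (eta_orc/100)/f)
Th = 313.61 / (1 - (15.724/100)/0.61850)
Th = 420.52 K


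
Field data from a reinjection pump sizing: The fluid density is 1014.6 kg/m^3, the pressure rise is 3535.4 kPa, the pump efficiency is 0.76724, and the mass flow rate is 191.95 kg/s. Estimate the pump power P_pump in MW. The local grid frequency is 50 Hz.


P_pump = mdot * dP / (rho * eta)
P_pump = 191.95 * 3535.4 / (1014.6 * 0.76724)
P_pump = 871.7673 kW
Convert: 871.7673 kW * 0.001 = 0.87177 MW
P_pump = 0.87177 MW


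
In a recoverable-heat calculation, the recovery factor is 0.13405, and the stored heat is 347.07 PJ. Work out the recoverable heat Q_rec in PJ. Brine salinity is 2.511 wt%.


Q_rec = Q_s * RF
Q_rec = 347.07 * 0.13405
Q_rec = 46.525 PJ


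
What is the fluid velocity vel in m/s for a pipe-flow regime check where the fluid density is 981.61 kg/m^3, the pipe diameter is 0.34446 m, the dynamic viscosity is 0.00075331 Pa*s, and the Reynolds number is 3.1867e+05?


vel = Re * mu / (rho * D)
vel = 3.1867e+05 * 0.00075331 / (981.61 * 0.34446)
vel = 0.70997 m/s


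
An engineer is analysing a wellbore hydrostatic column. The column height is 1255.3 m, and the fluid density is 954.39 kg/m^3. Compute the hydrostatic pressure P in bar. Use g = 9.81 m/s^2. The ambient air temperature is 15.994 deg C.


P = rho * g * h / 1e6
P = 954.39 * 9.81 * 1255.3 / 1e6
P = 11.75283 MPa
Convert: 11.75283 MPa * 10.0 = 117.53 bar
P = 117.53 bar


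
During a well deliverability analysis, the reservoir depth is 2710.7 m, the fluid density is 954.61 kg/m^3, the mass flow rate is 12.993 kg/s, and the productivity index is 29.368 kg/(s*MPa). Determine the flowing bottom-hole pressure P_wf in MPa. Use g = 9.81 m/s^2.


Step 1: P_i = rho*g*h/1e6 = 954.61*9.81*2710.7/1e6 = 25.38496 MPa
Step 2: P_wf = P_i - mdot/PI = 25.38496 - 12.993/29.368 = 24.943 MPa
P_wf = 24.943 MPa


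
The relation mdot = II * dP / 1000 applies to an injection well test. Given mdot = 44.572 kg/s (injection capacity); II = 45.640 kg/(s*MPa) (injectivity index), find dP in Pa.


dP = mdot * 1000 / II
dP = 44.572 * 1000 / 45.640
dP = 976.5995 kPa
Convert: 976.5995 kPa * 1000.0 = 9.7660e+05 Pa
dP = 9.7660e+05 Pa


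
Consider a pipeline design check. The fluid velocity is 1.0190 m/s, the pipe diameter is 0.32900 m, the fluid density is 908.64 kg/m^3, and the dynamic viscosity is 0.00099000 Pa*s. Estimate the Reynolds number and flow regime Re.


Step 1: Re = rho*vel*D/mu = 908.64*1.019*0.329/0.00099 = 3.0770e+05
Step 2: Re = 3.0770e+05 > 4000, so flow is turbulent.
Re = 3.0770e+05 (turbulent)


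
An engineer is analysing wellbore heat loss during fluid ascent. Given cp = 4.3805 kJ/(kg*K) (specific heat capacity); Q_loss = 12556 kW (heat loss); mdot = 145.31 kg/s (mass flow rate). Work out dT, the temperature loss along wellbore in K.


dT = Q_loss / (mdot * cp)
dT = 12556 / (145.31 * 4.3805)
dT = 19.726 K


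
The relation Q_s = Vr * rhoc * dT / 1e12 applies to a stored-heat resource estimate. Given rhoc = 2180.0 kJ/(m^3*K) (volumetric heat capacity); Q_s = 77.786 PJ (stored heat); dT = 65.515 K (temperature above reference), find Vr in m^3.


Vr = Q_s * 1e12 / (rhoc * dT)
Vr = 77.786 * 1e12 / (2180.0 * 65.515)
Vr = 5.4463e+08 m^3


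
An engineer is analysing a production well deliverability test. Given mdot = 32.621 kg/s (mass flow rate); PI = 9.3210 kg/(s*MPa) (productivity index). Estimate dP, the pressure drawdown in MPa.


dP = mdot * 1000 / PI
dP = 32.621 * 1000 / 9.3210
dP = 3499.732 kPa
Convert: 3499.732 kPa * 0.001 = 3.4997 MPa
dP = 3.4997 MPa


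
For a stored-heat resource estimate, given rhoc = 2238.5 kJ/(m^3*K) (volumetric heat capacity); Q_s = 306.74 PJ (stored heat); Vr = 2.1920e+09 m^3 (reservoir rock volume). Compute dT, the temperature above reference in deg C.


dT = Q_s * 1e12 / (Vr * rhoc)
dT = 306.74 * 1e12 / (2.1920e+09 * 2238.5)
dT = 62.51335 K
Convert (temperature difference, 1 K = 1 deg C): 62.51335 K = 62.51335 deg C
dT = 62.513 deg C


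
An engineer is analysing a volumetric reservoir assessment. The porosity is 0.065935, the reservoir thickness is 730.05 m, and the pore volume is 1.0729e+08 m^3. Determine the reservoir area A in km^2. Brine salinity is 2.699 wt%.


A = Vp / (1e6 * hr * phi)
A = 1.0729e+08 / (1e6 * 730.05 * 0.065935)
A = 2.2289 km^2


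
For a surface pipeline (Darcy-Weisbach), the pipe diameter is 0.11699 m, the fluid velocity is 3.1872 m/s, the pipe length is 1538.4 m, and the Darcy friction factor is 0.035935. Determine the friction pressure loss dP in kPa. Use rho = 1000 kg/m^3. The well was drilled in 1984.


dP = f * (L/D) * (rho*vel^2/2) / 1000
dP = 0.035935 * (1538.4/0.11699) * (1000*3.1872^2/2) / 1000
dP = 2400.1 kPa


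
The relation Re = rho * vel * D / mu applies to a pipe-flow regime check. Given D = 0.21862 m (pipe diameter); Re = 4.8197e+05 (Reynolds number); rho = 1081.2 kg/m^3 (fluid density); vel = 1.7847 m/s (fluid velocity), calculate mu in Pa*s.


mu = rho * vel * D / Re
mu = 1081.2 * 1.7847 * 0.21862 / 4.8197e+05
mu = 0.00087527 Pa*s


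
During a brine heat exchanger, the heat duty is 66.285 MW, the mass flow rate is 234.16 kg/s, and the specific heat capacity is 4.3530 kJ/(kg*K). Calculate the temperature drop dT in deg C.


dT = Q * 1000 / (mdot * cp)
dT = 66.285 * 1000 / (234.16 * 4.3530)
dT = 65.03002 K
Convert (temperature difference, 1 K = 1 deg C): 65.03002 K = 65.03002 deg C
dT = 65.030 deg C


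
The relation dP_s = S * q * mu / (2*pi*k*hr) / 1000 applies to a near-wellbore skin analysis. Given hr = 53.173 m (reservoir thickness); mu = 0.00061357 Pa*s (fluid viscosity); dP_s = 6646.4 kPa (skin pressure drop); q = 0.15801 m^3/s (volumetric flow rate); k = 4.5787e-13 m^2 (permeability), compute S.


S = dP_s * 1000 * 2*pi*k*hr / (q*mu)
S = 6646.4 * 1000 * 2*pi*4.5787e-13*53.173 / (0.15801*0.00061357)
S = 10.487


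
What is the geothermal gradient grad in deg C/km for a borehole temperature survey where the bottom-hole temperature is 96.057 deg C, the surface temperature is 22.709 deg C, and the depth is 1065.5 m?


grad = (T_d - T_surf) / d * 1000
grad = (96.057 - 22.709) / 1065.5 * 1000
grad = 68.839 deg C/km


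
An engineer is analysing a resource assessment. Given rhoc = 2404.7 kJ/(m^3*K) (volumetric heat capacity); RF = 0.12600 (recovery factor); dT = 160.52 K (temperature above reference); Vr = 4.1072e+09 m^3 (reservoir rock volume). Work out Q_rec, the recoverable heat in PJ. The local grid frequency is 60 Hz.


Step 1: Q_s = Vr*rhoc*dT/1e12 = 4.1072e+09*2404.7*160.52/1e12 = 1585.389 PJ
Step 2: Q_rec = Q_s * RF = 1585.389 * 0.126 = 199.76 PJ
Q_rec = 199.76 PJ


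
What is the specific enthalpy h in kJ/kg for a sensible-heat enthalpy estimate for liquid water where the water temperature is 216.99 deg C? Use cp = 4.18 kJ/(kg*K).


h = cp * T
h = 4.18 * 216.99
h = 907.02 kJ/kg


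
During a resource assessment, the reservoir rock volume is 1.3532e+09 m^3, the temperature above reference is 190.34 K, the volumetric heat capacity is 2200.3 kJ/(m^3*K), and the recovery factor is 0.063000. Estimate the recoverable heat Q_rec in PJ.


Step 1: Q_s = Vr*rhoc*dT/1e12 = 1.3532e+09*2200.3*190.34/1e12 = 566.7271 PJ
Step 2: Q_rec = Q_s * RF = 566.7271 * 0.063 = 35.704 PJ
Q_rec = 35.704 PJ


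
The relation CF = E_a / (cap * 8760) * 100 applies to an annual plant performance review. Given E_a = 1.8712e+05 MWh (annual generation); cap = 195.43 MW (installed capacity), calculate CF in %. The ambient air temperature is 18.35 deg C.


CF = E_a / (cap * 8760) * 100
CF = 1.8712e+05 / (195.43 * 8760) * 100
CF = 10.930 %


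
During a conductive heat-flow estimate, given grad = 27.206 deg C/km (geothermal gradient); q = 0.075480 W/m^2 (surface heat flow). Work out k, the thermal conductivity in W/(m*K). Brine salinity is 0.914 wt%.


k = q * 1000 / grad
k = 0.075480 * 1000 / 27.206
k = 2.7744 W/(m*K)


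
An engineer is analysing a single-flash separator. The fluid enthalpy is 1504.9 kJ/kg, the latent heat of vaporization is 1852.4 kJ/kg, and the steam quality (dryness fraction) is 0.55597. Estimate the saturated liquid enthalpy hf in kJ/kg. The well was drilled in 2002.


hf = h - x * hfg
hf = 1504.9 - 0.55597 * 1852.4
hf = 475.02 kJ/kg


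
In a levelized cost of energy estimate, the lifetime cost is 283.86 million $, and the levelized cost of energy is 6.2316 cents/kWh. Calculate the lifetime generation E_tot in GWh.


E_tot = C_tot / LCOE * 100
E_tot = 283.86 / 6.2316 * 100
E_tot = 4555.2 GWh


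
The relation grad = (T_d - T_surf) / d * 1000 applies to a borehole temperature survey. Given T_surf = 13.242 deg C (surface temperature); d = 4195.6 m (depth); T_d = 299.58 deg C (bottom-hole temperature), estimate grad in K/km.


grad = (T_d - T_surf) / d * 1000
grad = (299.58 - 13.242) / 4195.6 * 1000
grad = 68.24721 deg C/km
Convert: 68.24721 deg C/km * 1.0 = 68.247 K/km
grad = 68.247 K/km


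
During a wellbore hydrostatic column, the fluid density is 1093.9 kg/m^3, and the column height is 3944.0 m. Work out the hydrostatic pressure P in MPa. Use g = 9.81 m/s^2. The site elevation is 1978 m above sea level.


P = rho * g * h / 1e6
P = 1093.9 * 9.81 * 3944.0 / 1e6
P = 42.324 MPa


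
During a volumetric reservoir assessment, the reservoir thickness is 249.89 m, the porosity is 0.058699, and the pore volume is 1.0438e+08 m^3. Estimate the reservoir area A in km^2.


A = Vp / (1e6 * hr * phi)
A = 1.0438e+08 / (1e6 * 249.89 * 0.058699)
A = 7.1160 km^2


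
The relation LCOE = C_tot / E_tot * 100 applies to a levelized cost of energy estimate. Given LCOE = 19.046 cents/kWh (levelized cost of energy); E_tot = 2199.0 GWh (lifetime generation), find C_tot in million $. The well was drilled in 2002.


C_tot = LCOE / 100 * E_tot
C_tot = 19.046 / 100 * 2199.0
C_tot = 418.82 million $


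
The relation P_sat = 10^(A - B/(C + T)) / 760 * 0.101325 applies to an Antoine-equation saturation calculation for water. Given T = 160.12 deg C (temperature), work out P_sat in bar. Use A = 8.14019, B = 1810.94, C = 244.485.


P_sat = 10^(A - B/(C + T)) / 760 * 0.101325
P_sat = 10^(8.14019 - 1810.94/(244.485 + 160.12)) / 760 * 0.101325
P_sat = 0.6155608 MPa
Convert: 0.6155608 MPa * 10.0 = 6.1556 bar
P_sat = 6.1556 bar


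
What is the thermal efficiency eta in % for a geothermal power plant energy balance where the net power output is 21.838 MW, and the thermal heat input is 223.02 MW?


eta = W_net / Q_in * 100
eta = 21.838 / 223.02 * 100
eta = 9.7919 %


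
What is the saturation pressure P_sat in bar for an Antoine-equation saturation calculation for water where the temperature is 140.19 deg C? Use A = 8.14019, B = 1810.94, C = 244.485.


P_sat = 10^(A - B/(C + T)) / 760 * 0.101325
P_sat = 10^(8.14019 - 1810.94/(244.485 + 140.19)) / 760 * 0.101325
P_sat = 0.3608932 MPa
Convert: 0.3608932 MPa * 10.0 = 3.6089 bar
P_sat = 3.6089 bar


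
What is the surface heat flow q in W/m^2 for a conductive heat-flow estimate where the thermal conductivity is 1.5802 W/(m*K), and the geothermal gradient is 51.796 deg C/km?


q = k * grad / 1000
q = 1.5802 * 51.796 / 1000
q = 0.081848 W/m^2


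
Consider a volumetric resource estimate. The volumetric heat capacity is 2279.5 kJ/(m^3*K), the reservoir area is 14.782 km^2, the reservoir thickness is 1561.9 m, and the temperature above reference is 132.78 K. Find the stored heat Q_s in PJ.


Step 1: Vr = A*1e6*hr = 14.782*1e6*1561.9 = 2.308801e+10 m^3
Step 2: Q_s = Vr*rhoc*dT/1e12 = 2.308801e+10*2279.5*132.78/1e12 = 6988.1 PJ
Q_s = 6988.1 PJ


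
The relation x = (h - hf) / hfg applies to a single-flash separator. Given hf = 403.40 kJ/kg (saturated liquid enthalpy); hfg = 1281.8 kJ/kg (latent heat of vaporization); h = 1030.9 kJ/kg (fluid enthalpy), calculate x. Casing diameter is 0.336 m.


x = (h - hf) / hfg
x = (1030.9 - 403.40) / 1281.8
x = 0.48955


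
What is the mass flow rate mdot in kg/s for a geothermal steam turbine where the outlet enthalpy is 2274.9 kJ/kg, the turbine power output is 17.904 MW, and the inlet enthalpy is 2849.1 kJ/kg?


mdot = P * 1000 / (h_in - h_out)
mdot = 17.904 * 1000 / (2849.1 - 2274.9)
mdot = 31.181 kg/s


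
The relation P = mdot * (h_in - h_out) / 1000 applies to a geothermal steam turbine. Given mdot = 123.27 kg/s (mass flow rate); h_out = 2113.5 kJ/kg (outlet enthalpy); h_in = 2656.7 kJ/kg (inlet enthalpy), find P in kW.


P = mdot * (h_in - h_out) / 1000
P = 123.27 * (2656.7 - 2113.5) / 1000
P = 66.96026 MW
Convert: 66.96026 MW * 1000.0 = 66960 kW
P = 66960 kW


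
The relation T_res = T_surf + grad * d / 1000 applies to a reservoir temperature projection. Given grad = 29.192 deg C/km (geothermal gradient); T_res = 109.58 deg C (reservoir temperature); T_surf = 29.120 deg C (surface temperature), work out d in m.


d = (T_res - T_surf) / grad * 1000
d = (109.58 - 29.120) / 29.192 * 1000
d = 2756.2 m


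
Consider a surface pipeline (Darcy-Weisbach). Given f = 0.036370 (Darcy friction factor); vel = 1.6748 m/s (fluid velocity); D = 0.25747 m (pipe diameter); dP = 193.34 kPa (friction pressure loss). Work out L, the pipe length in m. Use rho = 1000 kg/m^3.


L = dP*1000*D / (f*rho*vel^2/2)
L = 193.34*1000*0.25747 / (0.036370*1000*1.6748^2/2)
L = 975.91 m


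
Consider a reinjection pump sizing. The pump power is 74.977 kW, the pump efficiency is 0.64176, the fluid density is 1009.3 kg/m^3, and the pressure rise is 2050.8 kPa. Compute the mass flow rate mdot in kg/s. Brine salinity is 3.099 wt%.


mdot = P_pump * rho * eta / dP
mdot = 74.977 * 1009.3 * 0.64176 / 2050.8
mdot = 23.681 kg/s


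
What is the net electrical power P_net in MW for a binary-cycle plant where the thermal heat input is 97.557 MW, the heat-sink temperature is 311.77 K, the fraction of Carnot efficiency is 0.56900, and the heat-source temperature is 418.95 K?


Step 1: eta = (1 - Tc/Th)*f = (1 - 311.77/418.95)*0.569 = 0.1455673
Step 2: P_net = eta * Q_in = 0.1455673 * 97.557 = 14.201 MW
P_net = 14.201 MW


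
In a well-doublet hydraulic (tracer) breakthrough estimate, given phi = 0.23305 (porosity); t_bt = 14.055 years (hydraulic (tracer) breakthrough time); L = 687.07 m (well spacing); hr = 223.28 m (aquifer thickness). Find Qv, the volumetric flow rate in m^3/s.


Qv = pi*hr*phi*L^2 / (3*t_bt*365.25*86400)
Qv = pi*223.28*0.23305*687.07^2 / (3*14.055*365.25*86400)
Qv = 0.057996 m^3/s


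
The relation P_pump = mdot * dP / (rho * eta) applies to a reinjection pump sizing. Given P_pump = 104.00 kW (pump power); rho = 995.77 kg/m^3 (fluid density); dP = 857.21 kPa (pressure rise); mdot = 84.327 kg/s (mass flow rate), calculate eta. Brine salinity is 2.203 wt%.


eta = mdot * dP / (rho * P_pump)
eta = 84.327 * 857.21 / (995.77 * 104.00)
eta = 0.69801


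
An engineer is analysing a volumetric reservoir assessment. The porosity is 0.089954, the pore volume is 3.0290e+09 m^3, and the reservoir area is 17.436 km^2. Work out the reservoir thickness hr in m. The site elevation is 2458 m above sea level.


hr = Vp / (A * 1e6 * phi)
hr = 3.0290e+09 / (17.436 * 1e6 * 0.089954)
hr = 1931.2 m


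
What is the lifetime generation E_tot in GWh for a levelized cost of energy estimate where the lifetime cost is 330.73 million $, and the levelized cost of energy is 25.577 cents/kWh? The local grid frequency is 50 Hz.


E_tot = C_tot / LCOE * 100
E_tot = 330.73 / 25.577 * 100
E_tot = 1293.1 GWh


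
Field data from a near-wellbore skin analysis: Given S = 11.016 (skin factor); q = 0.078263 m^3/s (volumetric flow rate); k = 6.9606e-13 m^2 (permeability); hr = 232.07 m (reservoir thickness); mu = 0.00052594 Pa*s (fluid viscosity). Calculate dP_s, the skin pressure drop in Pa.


dP_s = S * q * mu / (2*pi*k*hr) / 1000
dP_s = 11.016 * 0.078263 * 0.00052594 / (2*pi*6.9606e-13*232.07) / 1000
dP_s = 446.7567 kPa
Convert: 446.7567 kPa * 1000.0 = 4.4676e+05 Pa
dP_s = 4.4676e+05 Pa


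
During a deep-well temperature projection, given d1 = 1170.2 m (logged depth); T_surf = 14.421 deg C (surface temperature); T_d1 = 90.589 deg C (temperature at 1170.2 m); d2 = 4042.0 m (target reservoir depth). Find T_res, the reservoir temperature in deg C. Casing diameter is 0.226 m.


Step 1: grad = (T_d1 - T_surf)/d1 * 1000 = (90.589 - 14.421)/1170.2 * 1000 = 65.08973 deg C/km
Step 2: T_res = T_surf + grad*d2/1000 = 14.421 + 65.08973*4042.0/1000 = 277.51 deg C
T_res = 277.51 deg C


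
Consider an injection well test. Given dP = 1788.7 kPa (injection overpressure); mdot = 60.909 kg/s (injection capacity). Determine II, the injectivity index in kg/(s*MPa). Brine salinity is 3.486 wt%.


II = mdot * 1000 / dP
II = 60.909 * 1000 / 1788.7
II = 34.052 kg/(s*MPa)


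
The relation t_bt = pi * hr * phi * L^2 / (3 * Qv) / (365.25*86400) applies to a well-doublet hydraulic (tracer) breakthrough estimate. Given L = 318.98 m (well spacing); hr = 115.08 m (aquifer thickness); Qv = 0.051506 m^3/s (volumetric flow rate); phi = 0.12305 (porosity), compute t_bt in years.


t_bt = pi * hr * phi * L^2 / (3 * Qv) / (365.25*86400)
t_bt = pi * 115.08 * 0.12305 * 318.98^2 / (3 * 0.051506) / (365.25*86400)
t_bt = 0.92827 years


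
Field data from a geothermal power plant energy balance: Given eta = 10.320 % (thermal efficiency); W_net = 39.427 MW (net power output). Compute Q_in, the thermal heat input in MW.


Q_in = W_net / (eta / 100)
Q_in = 39.427 / (10.320 / 100)
Q_in = 382.04 MW


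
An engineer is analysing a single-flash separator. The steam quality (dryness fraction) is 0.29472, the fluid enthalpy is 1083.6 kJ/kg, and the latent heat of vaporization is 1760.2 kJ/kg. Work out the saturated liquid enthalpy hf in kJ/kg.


hf = h - x * hfg
hf = 1083.6 - 0.29472 * 1760.2
hf = 564.83 kJ/kg


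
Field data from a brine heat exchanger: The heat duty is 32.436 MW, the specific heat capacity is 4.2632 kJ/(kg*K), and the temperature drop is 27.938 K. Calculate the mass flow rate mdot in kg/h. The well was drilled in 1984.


mdot = Q * 1000 / (cp * dT)
mdot = 32.436 * 1000 / (4.2632 * 27.938)
mdot = 272.3305 kg/s
Convert: 272.3305 kg/s * 3600.0 = 9.8039e+05 kg/h
mdot = 9.8039e+05 kg/h


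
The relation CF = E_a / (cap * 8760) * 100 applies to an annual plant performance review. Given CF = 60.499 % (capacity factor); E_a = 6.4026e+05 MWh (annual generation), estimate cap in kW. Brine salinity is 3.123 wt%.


cap = E_a / (CF/100 * 8760)
cap = 6.4026e+05 / (60.499/100 * 8760)
cap = 120.8103 MW
Convert: 120.8103 MW * 1000.0 = 1.2081e+05 kW
cap = 1.2081e+05 kW


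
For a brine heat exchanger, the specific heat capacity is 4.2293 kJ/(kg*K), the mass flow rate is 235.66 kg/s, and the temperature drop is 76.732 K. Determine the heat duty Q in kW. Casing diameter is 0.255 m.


Q = mdot * cp * dT / 1000
Q = 235.66 * 4.2293 * 76.732 / 1000
Q = 76.47701 MW
Convert: 76.47701 MW * 1000.0 = 76477 kW
Q = 76477 kW


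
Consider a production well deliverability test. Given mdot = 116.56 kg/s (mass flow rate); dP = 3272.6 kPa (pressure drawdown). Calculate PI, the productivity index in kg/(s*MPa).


PI = mdot * 1000 / dP
PI = 116.56 * 1000 / 3272.6
PI = 35.617 kg/(s*MPa)


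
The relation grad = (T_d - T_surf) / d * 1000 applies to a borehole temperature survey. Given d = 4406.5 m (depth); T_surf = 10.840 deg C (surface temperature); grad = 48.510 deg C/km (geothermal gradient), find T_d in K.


T_d = T_surf + grad * d / 1000
T_d = 10.840 + 48.510 * 4406.5 / 1000
T_d = 224.5993 deg C
Convert to K: 224.5993 + 273.15 = 497.75 K
T_d = 497.75 K


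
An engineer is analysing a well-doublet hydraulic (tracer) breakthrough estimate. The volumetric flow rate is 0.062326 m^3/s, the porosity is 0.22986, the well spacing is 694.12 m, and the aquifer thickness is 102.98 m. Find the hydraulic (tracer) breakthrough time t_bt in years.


t_bt = pi * hr * phi * L^2 / (3 * Qv) / (365.25*86400)
t_bt = pi * 102.98 * 0.22986 * 694.12^2 / (3 * 0.062326) / (365.25*86400)
t_bt = 6.0721 years


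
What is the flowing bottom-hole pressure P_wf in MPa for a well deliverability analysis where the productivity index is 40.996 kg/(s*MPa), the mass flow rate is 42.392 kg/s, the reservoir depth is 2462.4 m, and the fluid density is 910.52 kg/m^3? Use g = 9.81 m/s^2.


Step 1: P_i = rho*g*h/1e6 = 910.52*9.81*2462.4/1e6 = 21.99465 MPa
Step 2: P_wf = P_i - mdot/PI = 21.99465 - 42.392/40.996 = 20.961 MPa
P_wf = 20.961 MPa


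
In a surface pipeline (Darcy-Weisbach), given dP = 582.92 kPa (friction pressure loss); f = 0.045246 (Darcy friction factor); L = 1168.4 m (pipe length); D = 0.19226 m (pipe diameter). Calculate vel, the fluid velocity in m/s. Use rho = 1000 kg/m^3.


vel = sqrt(dP*1000*2*D / (f*L*rho))
vel = sqrt(582.92*1000*2*0.19226 / (0.045246*1168.4*1000))
vel = 2.0591 m/s


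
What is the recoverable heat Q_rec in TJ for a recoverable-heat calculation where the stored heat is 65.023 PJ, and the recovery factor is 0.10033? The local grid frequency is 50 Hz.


Q_rec = Q_s * RF
Q_rec = 65.023 * 0.10033
Q_rec = 6.523758 PJ
Convert: 6.523758 PJ * 1000.0 = 6523.8 TJ
Q_rec = 6523.8 TJ


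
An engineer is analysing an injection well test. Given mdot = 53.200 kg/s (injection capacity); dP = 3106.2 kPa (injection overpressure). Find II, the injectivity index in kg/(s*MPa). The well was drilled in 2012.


II = mdot * 1000 / dP
II = 53.200 * 1000 / 3106.2
II = 17.127 kg/(s*MPa)


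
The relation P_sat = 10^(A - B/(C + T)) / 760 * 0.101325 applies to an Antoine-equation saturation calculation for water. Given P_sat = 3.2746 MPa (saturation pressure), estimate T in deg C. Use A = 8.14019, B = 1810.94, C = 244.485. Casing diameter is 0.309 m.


T = B / (A - log10(P_sat * 760 / 0.101325)) - C
T = 1810.94 / (8.14019 - log10(3.2746 * 760 / 0.101325)) - 244.485
T = 238.44 deg C


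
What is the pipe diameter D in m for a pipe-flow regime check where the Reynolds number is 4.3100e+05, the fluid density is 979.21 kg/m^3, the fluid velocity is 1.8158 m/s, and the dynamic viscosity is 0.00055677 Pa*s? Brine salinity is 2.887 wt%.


D = Re * mu / (rho * vel)
D = 4.3100e+05 * 0.00055677 / (979.21 * 1.8158)
D = 0.13496 m


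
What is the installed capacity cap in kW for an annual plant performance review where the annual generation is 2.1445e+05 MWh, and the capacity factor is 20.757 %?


cap = E_a / (CF/100 * 8760)
cap = 2.1445e+05 / (20.757/100 * 8760)
cap = 117.9390 MW
Convert: 117.9390 MW * 1000.0 = 1.1794e+05 kW
cap = 1.1794e+05 kW


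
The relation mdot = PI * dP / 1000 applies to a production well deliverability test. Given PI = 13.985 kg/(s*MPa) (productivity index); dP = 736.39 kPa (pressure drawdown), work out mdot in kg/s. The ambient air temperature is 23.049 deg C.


mdot = PI * dP / 1000
mdot = 13.985 * 736.39 / 1000
mdot = 10.298 kg/s


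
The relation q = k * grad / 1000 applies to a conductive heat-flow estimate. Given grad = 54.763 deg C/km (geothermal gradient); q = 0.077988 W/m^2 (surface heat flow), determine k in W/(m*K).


k = q * 1000 / grad
k = 0.077988 * 1000 / 54.763
k = 1.4241 W/(m*K)


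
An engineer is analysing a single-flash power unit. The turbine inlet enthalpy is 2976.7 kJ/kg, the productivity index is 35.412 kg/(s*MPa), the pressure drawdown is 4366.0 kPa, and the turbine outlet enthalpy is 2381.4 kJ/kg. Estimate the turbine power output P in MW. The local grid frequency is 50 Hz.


Step 1: mdot = PI * dP / 1000 = 35.412 * 4366.0 / 1000 = 154.6088 kg/s
Step 2: P = mdot*(h_in - h_out)/1000 = 154.6088*(2976.7 - 2381.4)/1000 = 92.039 MW
P = 92.039 MW


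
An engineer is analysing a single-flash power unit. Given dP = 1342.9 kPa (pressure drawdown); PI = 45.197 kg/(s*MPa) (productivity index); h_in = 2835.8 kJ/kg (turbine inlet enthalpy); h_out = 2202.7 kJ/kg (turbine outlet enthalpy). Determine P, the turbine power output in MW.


Step 1: mdot = PI * dP / 1000 = 45.197 * 1342.9 / 1000 = 60.69505 kg/s
Step 2: P = mdot*(h_in - h_out)/1000 = 60.69505*(2835.8 - 2202.7)/1000 = 38.426 MW
P = 38.426 MW


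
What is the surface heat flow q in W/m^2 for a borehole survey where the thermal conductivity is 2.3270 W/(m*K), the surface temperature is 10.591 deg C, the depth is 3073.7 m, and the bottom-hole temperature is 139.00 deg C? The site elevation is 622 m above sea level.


Step 1: grad = (T_d - T_surf)/d * 1000 = (139.0 - 10.591)/3073.7 * 1000 = 41.77669 deg C/km
Step 2: q = k * grad / 1000 = 2.327 * 41.77669 / 1000 = 0.097214 W/m^2
q = 0.097214 W/m^2


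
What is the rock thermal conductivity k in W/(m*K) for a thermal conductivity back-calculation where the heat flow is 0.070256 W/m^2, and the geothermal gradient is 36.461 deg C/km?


k = q / (grad / 1000)
k = 0.070256 / (36.461 / 1000)
k = 1.9269 W/(m*K)


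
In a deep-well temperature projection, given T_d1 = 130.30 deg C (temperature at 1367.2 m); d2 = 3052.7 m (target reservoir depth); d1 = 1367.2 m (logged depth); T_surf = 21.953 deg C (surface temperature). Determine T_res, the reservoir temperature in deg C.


Step 1: grad = (T_d1 - T_surf)/d1 * 1000 = (130.3 - 21.953)/1367.2 * 1000 = 79.24737 deg C/km
Step 2: T_res = T_surf + grad*d2/1000 = 21.953 + 79.24737*3052.7/1000 = 263.87 deg C
T_res = 263.87 deg C


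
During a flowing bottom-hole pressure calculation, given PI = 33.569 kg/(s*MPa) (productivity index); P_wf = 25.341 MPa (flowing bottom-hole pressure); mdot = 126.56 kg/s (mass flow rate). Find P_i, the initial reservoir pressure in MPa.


P_i = P_wf + mdot / PI
P_i = 25.341 + 126.56 / 33.569
P_i = 29.111 MPa


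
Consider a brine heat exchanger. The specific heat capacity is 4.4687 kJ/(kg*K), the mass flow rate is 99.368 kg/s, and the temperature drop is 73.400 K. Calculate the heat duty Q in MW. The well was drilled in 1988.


Q = mdot * cp * dT / 1000
Q = 99.368 * 4.4687 * 73.400 / 1000
Q = 32.593 MW


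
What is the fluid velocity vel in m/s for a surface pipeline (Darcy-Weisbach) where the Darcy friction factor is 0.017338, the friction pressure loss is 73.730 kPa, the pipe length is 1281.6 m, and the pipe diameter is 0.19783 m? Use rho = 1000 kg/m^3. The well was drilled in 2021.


vel = sqrt(dP*1000*2*D / (f*L*rho))
vel = sqrt(73.730*1000*2*0.19783 / (0.017338*1281.6*1000))
vel = 1.1458 m/s


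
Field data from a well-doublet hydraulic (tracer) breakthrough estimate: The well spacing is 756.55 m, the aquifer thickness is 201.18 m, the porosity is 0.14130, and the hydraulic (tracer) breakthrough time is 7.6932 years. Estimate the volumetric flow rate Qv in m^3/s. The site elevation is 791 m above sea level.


Qv = pi*hr*phi*L^2 / (3*t_bt*365.25*86400)
Qv = pi*201.18*0.14130*756.55^2 / (3*7.6932*365.25*86400)
Qv = 0.070181 m^3/s


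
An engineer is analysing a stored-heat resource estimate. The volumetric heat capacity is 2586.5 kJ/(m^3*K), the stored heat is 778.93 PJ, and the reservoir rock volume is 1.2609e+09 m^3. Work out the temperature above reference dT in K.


dT = Q_s * 1e12 / (Vr * rhoc)
dT = 778.93 * 1e12 / (1.2609e+09 * 2586.5)
dT = 238.84 K


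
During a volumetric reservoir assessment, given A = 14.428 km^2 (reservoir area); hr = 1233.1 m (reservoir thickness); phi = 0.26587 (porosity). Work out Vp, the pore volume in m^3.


Vp = A * 1e6 * hr * phi
Vp = 14.428 * 1e6 * 1233.1 * 0.26587
Vp = 4.7301e+09 m^3


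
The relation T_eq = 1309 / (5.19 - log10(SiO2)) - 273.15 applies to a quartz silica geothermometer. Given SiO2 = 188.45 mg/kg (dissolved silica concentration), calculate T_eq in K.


T_eq = 1309 / (5.19 - log10(SiO2)) - 273.15
T_eq = 1309 / (5.19 - log10(188.45)) - 273.15
T_eq = 175.9368 deg C
Convert to K: 175.9368 + 273.15 = 449.09 K
T_eq = 449.09 K


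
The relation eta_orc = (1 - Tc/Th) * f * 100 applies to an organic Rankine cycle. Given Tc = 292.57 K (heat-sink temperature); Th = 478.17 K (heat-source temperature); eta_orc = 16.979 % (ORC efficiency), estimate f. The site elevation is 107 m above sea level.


f = (eta_orc/100) / (1 - Tc/Th)
f = (16.979/100) / (1 - 292.57/478.17)
f = 0.43744


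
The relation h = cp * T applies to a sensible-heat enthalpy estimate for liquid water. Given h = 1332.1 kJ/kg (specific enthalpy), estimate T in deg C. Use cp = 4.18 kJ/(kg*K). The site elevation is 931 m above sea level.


T = h / cp
T = 1332.1 / 4.18
T = 318.68 deg C
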